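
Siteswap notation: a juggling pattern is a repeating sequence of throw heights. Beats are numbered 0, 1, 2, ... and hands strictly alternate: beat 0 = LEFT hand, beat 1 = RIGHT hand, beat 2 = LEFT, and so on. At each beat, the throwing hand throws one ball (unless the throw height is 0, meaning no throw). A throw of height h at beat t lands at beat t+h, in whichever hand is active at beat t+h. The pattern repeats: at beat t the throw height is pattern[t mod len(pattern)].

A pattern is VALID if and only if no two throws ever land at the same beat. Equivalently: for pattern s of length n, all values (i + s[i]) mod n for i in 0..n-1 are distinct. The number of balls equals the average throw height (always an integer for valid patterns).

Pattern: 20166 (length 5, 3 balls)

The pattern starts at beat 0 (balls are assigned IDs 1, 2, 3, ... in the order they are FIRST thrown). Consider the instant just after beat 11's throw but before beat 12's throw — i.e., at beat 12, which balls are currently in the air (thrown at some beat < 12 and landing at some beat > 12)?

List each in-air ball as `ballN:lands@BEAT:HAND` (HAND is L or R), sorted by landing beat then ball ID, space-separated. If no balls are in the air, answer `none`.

Beat 0 (L): throw ball1 h=2 -> lands@2:L; in-air after throw: [b1@2:L]
Beat 2 (L): throw ball1 h=1 -> lands@3:R; in-air after throw: [b1@3:R]
Beat 3 (R): throw ball1 h=6 -> lands@9:R; in-air after throw: [b1@9:R]
Beat 4 (L): throw ball2 h=6 -> lands@10:L; in-air after throw: [b1@9:R b2@10:L]
Beat 5 (R): throw ball3 h=2 -> lands@7:R; in-air after throw: [b3@7:R b1@9:R b2@10:L]
Beat 7 (R): throw ball3 h=1 -> lands@8:L; in-air after throw: [b3@8:L b1@9:R b2@10:L]
Beat 8 (L): throw ball3 h=6 -> lands@14:L; in-air after throw: [b1@9:R b2@10:L b3@14:L]
Beat 9 (R): throw ball1 h=6 -> lands@15:R; in-air after throw: [b2@10:L b3@14:L b1@15:R]
Beat 10 (L): throw ball2 h=2 -> lands@12:L; in-air after throw: [b2@12:L b3@14:L b1@15:R]
Beat 12 (L): throw ball2 h=1 -> lands@13:R; in-air after throw: [b2@13:R b3@14:L b1@15:R]

Answer: ball3:lands@14:L ball1:lands@15:R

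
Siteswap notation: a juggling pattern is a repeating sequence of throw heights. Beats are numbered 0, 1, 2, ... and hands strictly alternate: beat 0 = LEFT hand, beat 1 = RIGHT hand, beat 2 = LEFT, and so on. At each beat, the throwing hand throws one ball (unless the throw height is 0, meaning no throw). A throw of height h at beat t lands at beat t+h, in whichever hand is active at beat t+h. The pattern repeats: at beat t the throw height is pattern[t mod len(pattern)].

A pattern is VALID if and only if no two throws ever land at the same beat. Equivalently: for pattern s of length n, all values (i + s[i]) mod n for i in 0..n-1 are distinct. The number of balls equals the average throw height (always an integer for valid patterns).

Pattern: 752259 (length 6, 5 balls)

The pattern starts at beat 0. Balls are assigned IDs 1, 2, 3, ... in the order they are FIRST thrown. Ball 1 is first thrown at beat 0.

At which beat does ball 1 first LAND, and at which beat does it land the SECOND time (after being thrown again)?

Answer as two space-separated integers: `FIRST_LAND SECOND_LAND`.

Answer: 7 12

Derivation:
Beat 0 (L): throw ball1 h=7 -> lands@7:R; in-air after throw: [b1@7:R]
Beat 1 (R): throw ball2 h=5 -> lands@6:L; in-air after throw: [b2@6:L b1@7:R]
Beat 2 (L): throw ball3 h=2 -> lands@4:L; in-air after throw: [b3@4:L b2@6:L b1@7:R]
Beat 3 (R): throw ball4 h=2 -> lands@5:R; in-air after throw: [b3@4:L b4@5:R b2@6:L b1@7:R]
Beat 4 (L): throw ball3 h=5 -> lands@9:R; in-air after throw: [b4@5:R b2@6:L b1@7:R b3@9:R]
Beat 5 (R): throw ball4 h=9 -> lands@14:L; in-air after throw: [b2@6:L b1@7:R b3@9:R b4@14:L]
Beat 6 (L): throw ball2 h=7 -> lands@13:R; in-air after throw: [b1@7:R b3@9:R b2@13:R b4@14:L]
Beat 7 (R): throw ball1 h=5 -> lands@12:L; in-air after throw: [b3@9:R b1@12:L b2@13:R b4@14:L]
Beat 8 (L): throw ball5 h=2 -> lands@10:L; in-air after throw: [b3@9:R b5@10:L b1@12:L b2@13:R b4@14:L]
Beat 9 (R): throw ball3 h=2 -> lands@11:R; in-air after throw: [b5@10:L b3@11:R b1@12:L b2@13:R b4@14:L]
Beat 10 (L): throw ball5 h=5 -> lands@15:R; in-air after throw: [b3@11:R b1@12:L b2@13:R b4@14:L b5@15:R]
Beat 11 (R): throw ball3 h=9 -> lands@20:L; in-air after throw: [b1@12:L b2@13:R b4@14:L b5@15:R b3@20:L]
Beat 12 (L): throw ball1 h=7 -> lands@19:R; in-air after throw: [b2@13:R b4@14:L b5@15:R b1@19:R b3@20:L]
Ball 1: thrown@0 h=7 -> first land @7; rethrown@7 h=5 -> second land @12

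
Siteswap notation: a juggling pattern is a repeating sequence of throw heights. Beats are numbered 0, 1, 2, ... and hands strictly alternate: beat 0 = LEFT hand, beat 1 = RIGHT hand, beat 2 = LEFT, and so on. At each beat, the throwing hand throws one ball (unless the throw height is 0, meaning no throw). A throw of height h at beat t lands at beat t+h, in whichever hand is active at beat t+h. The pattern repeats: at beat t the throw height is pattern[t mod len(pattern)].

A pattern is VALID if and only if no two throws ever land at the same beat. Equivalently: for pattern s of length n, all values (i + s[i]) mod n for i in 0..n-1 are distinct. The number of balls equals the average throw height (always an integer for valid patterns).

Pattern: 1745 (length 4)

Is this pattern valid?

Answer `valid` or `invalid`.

i=0: (i + s[i]) mod n = (0 + 1) mod 4 = 1
i=1: (i + s[i]) mod n = (1 + 7) mod 4 = 0
i=2: (i + s[i]) mod n = (2 + 4) mod 4 = 2
i=3: (i + s[i]) mod n = (3 + 5) mod 4 = 0
Residues: [1, 0, 2, 0], distinct: False

Answer: invalid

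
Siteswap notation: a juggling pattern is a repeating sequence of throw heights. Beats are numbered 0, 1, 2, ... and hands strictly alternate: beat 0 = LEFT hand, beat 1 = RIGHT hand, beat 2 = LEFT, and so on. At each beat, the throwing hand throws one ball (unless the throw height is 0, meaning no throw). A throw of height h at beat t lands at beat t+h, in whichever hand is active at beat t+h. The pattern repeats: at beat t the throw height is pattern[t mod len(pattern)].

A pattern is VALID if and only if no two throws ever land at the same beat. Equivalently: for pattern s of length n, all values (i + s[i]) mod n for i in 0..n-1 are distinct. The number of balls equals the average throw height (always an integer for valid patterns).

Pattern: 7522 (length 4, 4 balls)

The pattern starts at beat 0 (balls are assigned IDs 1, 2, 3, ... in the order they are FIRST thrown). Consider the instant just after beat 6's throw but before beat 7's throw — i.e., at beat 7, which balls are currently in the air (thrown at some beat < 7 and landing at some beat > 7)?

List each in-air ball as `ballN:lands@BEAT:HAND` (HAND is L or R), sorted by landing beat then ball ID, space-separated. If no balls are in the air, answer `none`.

Answer: ball2:lands@8:L ball4:lands@10:L ball3:lands@11:R

Derivation:
Beat 0 (L): throw ball1 h=7 -> lands@7:R; in-air after throw: [b1@7:R]
Beat 1 (R): throw ball2 h=5 -> lands@6:L; in-air after throw: [b2@6:L b1@7:R]
Beat 2 (L): throw ball3 h=2 -> lands@4:L; in-air after throw: [b3@4:L b2@6:L b1@7:R]
Beat 3 (R): throw ball4 h=2 -> lands@5:R; in-air after throw: [b3@4:L b4@5:R b2@6:L b1@7:R]
Beat 4 (L): throw ball3 h=7 -> lands@11:R; in-air after throw: [b4@5:R b2@6:L b1@7:R b3@11:R]
Beat 5 (R): throw ball4 h=5 -> lands@10:L; in-air after throw: [b2@6:L b1@7:R b4@10:L b3@11:R]
Beat 6 (L): throw ball2 h=2 -> lands@8:L; in-air after throw: [b1@7:R b2@8:L b4@10:L b3@11:R]
Beat 7 (R): throw ball1 h=2 -> lands@9:R; in-air after throw: [b2@8:L b1@9:R b4@10:L b3@11:R]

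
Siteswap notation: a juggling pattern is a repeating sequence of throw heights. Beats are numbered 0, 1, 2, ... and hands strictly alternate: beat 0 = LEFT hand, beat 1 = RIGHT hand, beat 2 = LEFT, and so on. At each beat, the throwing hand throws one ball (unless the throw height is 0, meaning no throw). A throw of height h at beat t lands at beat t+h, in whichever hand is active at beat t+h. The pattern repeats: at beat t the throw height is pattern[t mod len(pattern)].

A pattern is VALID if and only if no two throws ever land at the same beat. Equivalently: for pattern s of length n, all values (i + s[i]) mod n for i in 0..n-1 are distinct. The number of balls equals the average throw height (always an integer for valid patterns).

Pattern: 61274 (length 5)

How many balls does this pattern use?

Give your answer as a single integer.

Pattern = [6, 1, 2, 7, 4], length n = 5
  position 0: throw height = 6, running sum = 6
  position 1: throw height = 1, running sum = 7
  position 2: throw height = 2, running sum = 9
  position 3: throw height = 7, running sum = 16
  position 4: throw height = 4, running sum = 20
Total sum = 20; balls = sum / n = 20 / 5 = 4

Answer: 4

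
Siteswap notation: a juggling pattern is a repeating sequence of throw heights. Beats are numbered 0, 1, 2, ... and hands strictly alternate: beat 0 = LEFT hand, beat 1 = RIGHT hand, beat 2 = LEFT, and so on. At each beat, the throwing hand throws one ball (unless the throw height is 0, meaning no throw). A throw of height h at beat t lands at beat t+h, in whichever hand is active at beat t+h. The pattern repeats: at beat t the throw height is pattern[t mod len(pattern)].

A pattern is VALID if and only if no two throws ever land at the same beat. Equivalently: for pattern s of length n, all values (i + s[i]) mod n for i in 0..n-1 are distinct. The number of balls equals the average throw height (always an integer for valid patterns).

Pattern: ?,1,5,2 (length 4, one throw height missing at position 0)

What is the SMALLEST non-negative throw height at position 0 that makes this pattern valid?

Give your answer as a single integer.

Answer: 0

Derivation:
i=0: s[i]=? (unknown)
i=1: (1 + 1) mod 4 = 2
i=2: (2 + 5) mod 4 = 3
i=3: (3 + 2) mod 4 = 1
Known residues: [1, 2, 3]; need a permutation of 0..3, so missing residue r = 0
Need (0 + s) mod 4 = 0; smallest s = (0 - 0) mod 4 = 0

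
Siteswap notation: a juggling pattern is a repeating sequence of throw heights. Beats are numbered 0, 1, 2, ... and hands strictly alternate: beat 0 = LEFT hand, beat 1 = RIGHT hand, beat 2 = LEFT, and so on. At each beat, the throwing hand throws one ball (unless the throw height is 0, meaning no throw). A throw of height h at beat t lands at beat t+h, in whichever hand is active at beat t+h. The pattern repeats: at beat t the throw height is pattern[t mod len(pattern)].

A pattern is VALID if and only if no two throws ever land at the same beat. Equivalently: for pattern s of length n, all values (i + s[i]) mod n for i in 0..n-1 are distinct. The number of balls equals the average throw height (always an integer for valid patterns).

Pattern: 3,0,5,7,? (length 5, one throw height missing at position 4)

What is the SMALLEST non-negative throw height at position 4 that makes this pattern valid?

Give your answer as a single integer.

i=0: (0 + 3) mod 5 = 3
i=1: (1 + 0) mod 5 = 1
i=2: (2 + 5) mod 5 = 2
i=3: (3 + 7) mod 5 = 0
i=4: s[i]=? (unknown)
Known residues: [0, 1, 2, 3]; need a permutation of 0..4, so missing residue r = 4
Need (4 + s) mod 5 = 4; smallest s = (4 - 4) mod 5 = 0

Answer: 0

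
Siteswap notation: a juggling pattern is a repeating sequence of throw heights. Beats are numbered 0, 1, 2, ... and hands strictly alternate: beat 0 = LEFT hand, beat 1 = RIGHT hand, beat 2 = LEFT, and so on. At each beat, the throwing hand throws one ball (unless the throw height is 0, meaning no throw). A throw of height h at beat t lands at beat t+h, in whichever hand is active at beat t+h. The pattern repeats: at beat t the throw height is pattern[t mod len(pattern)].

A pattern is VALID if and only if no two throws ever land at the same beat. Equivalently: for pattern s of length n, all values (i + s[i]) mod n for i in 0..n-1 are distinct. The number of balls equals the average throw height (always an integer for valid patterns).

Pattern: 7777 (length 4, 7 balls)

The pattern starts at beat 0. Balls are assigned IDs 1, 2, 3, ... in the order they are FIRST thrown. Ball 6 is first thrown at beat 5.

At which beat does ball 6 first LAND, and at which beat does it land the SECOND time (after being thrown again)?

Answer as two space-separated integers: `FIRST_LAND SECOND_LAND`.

Answer: 12 19

Derivation:
Beat 0 (L): throw ball1 h=7 -> lands@7:R; in-air after throw: [b1@7:R]
Beat 1 (R): throw ball2 h=7 -> lands@8:L; in-air after throw: [b1@7:R b2@8:L]
Beat 2 (L): throw ball3 h=7 -> lands@9:R; in-air after throw: [b1@7:R b2@8:L b3@9:R]
Beat 3 (R): throw ball4 h=7 -> lands@10:L; in-air after throw: [b1@7:R b2@8:L b3@9:R b4@10:L]
Beat 4 (L): throw ball5 h=7 -> lands@11:R; in-air after throw: [b1@7:R b2@8:L b3@9:R b4@10:L b5@11:R]
Beat 5 (R): throw ball6 h=7 -> lands@12:L; in-air after throw: [b1@7:R b2@8:L b3@9:R b4@10:L b5@11:R b6@12:L]
Beat 6 (L): throw ball7 h=7 -> lands@13:R; in-air after throw: [b1@7:R b2@8:L b3@9:R b4@10:L b5@11:R b6@12:L b7@13:R]
Beat 7 (R): throw ball1 h=7 -> lands@14:L; in-air after throw: [b2@8:L b3@9:R b4@10:L b5@11:R b6@12:L b7@13:R b1@14:L]
Beat 8 (L): throw ball2 h=7 -> lands@15:R; in-air after throw: [b3@9:R b4@10:L b5@11:R b6@12:L b7@13:R b1@14:L b2@15:R]
Beat 9 (R): throw ball3 h=7 -> lands@16:L; in-air after throw: [b4@10:L b5@11:R b6@12:L b7@13:R b1@14:L b2@15:R b3@16:L]
Beat 10 (L): throw ball4 h=7 -> lands@17:R; in-air after throw: [b5@11:R b6@12:L b7@13:R b1@14:L b2@15:R b3@16:L b4@17:R]
Beat 11 (R): throw ball5 h=7 -> lands@18:L; in-air after throw: [b6@12:L b7@13:R b1@14:L b2@15:R b3@16:L b4@17:R b5@18:L]
Beat 12 (L): throw ball6 h=7 -> lands@19:R; in-air after throw: [b7@13:R b1@14:L b2@15:R b3@16:L b4@17:R b5@18:L b6@19:R]
Beat 13 (R): throw ball7 h=7 -> lands@20:L; in-air after throw: [b1@14:L b2@15:R b3@16:L b4@17:R b5@18:L b6@19:R b7@20:L]
Beat 14 (L): throw ball1 h=7 -> lands@21:R; in-air after throw: [b2@15:R b3@16:L b4@17:R b5@18:L b6@19:R b7@20:L b1@21:R]
Beat 15 (R): throw ball2 h=7 -> lands@22:L; in-air after throw: [b3@16:L b4@17:R b5@18:L b6@19:R b7@20:L b1@21:R b2@22:L]
Beat 16 (L): throw ball3 h=7 -> lands@23:R; in-air after throw: [b4@17:R b5@18:L b6@19:R b7@20:L b1@21:R b2@22:L b3@23:R]
Beat 17 (R): throw ball4 h=7 -> lands@24:L; in-air after throw: [b5@18:L b6@19:R b7@20:L b1@21:R b2@22:L b3@23:R b4@24:L]
Beat 18 (L): throw ball5 h=7 -> lands@25:R; in-air after throw: [b6@19:R b7@20:L b1@21:R b2@22:L b3@23:R b4@24:L b5@25:R]
Ball 6: thrown@5 h=7 -> first land @12; rethrown@12 h=7 -> second land @19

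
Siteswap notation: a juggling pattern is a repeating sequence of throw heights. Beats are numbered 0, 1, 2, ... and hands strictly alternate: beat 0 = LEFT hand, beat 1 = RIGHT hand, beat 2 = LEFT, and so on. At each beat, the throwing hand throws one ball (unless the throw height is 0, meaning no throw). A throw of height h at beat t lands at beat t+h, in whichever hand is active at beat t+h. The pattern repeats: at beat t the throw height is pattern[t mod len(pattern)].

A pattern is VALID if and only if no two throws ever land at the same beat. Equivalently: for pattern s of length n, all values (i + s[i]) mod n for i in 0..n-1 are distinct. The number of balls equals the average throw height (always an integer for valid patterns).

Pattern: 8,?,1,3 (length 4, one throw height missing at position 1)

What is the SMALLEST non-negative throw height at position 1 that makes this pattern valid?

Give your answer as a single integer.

Answer: 0

Derivation:
i=0: (0 + 8) mod 4 = 0
i=1: s[i]=? (unknown)
i=2: (2 + 1) mod 4 = 3
i=3: (3 + 3) mod 4 = 2
Known residues: [0, 2, 3]; need a permutation of 0..3, so missing residue r = 1
Need (1 + s) mod 4 = 1; smallest s = (1 - 1) mod 4 = 0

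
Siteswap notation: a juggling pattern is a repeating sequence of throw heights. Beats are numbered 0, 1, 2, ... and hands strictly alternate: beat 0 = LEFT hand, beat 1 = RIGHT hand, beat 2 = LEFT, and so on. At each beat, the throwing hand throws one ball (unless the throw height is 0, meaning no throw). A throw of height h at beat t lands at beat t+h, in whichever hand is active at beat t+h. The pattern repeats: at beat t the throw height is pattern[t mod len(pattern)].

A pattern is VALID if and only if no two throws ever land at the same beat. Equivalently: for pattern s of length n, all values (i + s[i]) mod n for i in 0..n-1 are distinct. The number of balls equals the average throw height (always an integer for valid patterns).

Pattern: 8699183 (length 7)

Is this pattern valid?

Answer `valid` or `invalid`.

Answer: invalid

Derivation:
i=0: (i + s[i]) mod n = (0 + 8) mod 7 = 1
i=1: (i + s[i]) mod n = (1 + 6) mod 7 = 0
i=2: (i + s[i]) mod n = (2 + 9) mod 7 = 4
i=3: (i + s[i]) mod n = (3 + 9) mod 7 = 5
i=4: (i + s[i]) mod n = (4 + 1) mod 7 = 5
i=5: (i + s[i]) mod n = (5 + 8) mod 7 = 6
i=6: (i + s[i]) mod n = (6 + 3) mod 7 = 2
Residues: [1, 0, 4, 5, 5, 6, 2], distinct: False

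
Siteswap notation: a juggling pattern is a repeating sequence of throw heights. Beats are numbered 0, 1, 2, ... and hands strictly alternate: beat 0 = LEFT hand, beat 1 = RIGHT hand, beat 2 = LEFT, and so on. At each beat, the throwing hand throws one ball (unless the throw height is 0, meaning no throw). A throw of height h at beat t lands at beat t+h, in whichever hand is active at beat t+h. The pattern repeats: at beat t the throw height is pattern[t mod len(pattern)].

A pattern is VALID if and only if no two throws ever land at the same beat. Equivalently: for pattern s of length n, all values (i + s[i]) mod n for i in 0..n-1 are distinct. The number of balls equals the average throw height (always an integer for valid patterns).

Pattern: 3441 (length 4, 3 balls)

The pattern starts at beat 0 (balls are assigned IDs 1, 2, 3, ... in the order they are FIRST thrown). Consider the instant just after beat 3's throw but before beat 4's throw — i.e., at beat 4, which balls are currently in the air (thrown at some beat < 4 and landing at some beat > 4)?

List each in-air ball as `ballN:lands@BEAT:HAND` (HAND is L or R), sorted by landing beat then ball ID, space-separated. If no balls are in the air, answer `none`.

Answer: ball2:lands@5:R ball3:lands@6:L

Derivation:
Beat 0 (L): throw ball1 h=3 -> lands@3:R; in-air after throw: [b1@3:R]
Beat 1 (R): throw ball2 h=4 -> lands@5:R; in-air after throw: [b1@3:R b2@5:R]
Beat 2 (L): throw ball3 h=4 -> lands@6:L; in-air after throw: [b1@3:R b2@5:R b3@6:L]
Beat 3 (R): throw ball1 h=1 -> lands@4:L; in-air after throw: [b1@4:L b2@5:R b3@6:L]
Beat 4 (L): throw ball1 h=3 -> lands@7:R; in-air after throw: [b2@5:R b3@6:L b1@7:R]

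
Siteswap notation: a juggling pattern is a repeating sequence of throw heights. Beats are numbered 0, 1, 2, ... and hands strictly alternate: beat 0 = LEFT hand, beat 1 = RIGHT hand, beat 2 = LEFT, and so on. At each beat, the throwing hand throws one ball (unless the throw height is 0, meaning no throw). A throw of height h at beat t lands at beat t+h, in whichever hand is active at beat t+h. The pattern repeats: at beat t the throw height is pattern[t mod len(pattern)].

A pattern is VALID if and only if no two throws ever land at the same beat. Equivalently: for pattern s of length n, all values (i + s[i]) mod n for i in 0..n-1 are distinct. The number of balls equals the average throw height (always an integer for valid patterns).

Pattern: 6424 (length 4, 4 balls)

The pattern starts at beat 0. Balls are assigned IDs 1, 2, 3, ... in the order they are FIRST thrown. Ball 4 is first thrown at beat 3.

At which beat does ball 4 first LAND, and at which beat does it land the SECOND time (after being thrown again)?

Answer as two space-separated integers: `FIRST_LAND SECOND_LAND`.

Beat 0 (L): throw ball1 h=6 -> lands@6:L; in-air after throw: [b1@6:L]
Beat 1 (R): throw ball2 h=4 -> lands@5:R; in-air after throw: [b2@5:R b1@6:L]
Beat 2 (L): throw ball3 h=2 -> lands@4:L; in-air after throw: [b3@4:L b2@5:R b1@6:L]
Beat 3 (R): throw ball4 h=4 -> lands@7:R; in-air after throw: [b3@4:L b2@5:R b1@6:L b4@7:R]
Beat 4 (L): throw ball3 h=6 -> lands@10:L; in-air after throw: [b2@5:R b1@6:L b4@7:R b3@10:L]
Beat 5 (R): throw ball2 h=4 -> lands@9:R; in-air after throw: [b1@6:L b4@7:R b2@9:R b3@10:L]
Beat 6 (L): throw ball1 h=2 -> lands@8:L; in-air after throw: [b4@7:R b1@8:L b2@9:R b3@10:L]
Beat 7 (R): throw ball4 h=4 -> lands@11:R; in-air after throw: [b1@8:L b2@9:R b3@10:L b4@11:R]
Beat 8 (L): throw ball1 h=6 -> lands@14:L; in-air after throw: [b2@9:R b3@10:L b4@11:R b1@14:L]
Beat 9 (R): throw ball2 h=4 -> lands@13:R; in-air after throw: [b3@10:L b4@11:R b2@13:R b1@14:L]
Beat 10 (L): throw ball3 h=2 -> lands@12:L; in-air after throw: [b4@11:R b3@12:L b2@13:R b1@14:L]
Beat 11 (R): throw ball4 h=4 -> lands@15:R; in-air after throw: [b3@12:L b2@13:R b1@14:L b4@15:R]
Ball 4: thrown@3 h=4 -> first land @7; rethrown@7 h=4 -> second land @11

Answer: 7 11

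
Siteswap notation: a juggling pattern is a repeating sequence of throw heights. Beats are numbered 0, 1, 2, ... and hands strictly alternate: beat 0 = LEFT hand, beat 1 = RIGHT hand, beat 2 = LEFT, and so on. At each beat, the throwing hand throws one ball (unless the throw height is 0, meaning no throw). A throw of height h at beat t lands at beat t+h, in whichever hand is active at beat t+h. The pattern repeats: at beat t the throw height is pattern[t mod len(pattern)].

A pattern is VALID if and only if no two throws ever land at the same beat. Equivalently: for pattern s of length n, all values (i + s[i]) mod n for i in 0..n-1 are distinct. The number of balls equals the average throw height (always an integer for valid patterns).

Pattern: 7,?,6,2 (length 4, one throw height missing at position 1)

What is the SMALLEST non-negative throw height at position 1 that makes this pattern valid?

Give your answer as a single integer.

Answer: 1

Derivation:
i=0: (0 + 7) mod 4 = 3
i=1: s[i]=? (unknown)
i=2: (2 + 6) mod 4 = 0
i=3: (3 + 2) mod 4 = 1
Known residues: [0, 1, 3]; need a permutation of 0..3, so missing residue r = 2
Need (1 + s) mod 4 = 2; smallest s = (2 - 1) mod 4 = 1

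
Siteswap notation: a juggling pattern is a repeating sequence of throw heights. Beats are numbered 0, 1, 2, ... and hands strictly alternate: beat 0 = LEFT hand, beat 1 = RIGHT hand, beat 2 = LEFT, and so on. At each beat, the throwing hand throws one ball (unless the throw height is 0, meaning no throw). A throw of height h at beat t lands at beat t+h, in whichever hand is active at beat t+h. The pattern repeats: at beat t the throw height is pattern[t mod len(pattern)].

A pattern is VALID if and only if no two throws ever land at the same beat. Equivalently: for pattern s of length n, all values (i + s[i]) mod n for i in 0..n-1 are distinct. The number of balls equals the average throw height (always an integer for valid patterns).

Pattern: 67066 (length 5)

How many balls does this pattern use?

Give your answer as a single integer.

Pattern = [6, 7, 0, 6, 6], length n = 5
  position 0: throw height = 6, running sum = 6
  position 1: throw height = 7, running sum = 13
  position 2: throw height = 0, running sum = 13
  position 3: throw height = 6, running sum = 19
  position 4: throw height = 6, running sum = 25
Total sum = 25; balls = sum / n = 25 / 5 = 5

Answer: 5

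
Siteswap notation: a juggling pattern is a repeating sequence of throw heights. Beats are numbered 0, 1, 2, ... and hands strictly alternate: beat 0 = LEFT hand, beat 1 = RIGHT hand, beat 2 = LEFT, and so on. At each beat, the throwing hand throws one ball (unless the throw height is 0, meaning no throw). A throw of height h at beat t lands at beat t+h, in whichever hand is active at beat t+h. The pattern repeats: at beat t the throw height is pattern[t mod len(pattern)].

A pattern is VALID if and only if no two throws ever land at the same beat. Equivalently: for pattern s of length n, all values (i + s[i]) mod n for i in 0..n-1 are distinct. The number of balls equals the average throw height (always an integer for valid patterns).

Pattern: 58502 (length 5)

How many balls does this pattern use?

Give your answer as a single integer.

Answer: 4

Derivation:
Pattern = [5, 8, 5, 0, 2], length n = 5
  position 0: throw height = 5, running sum = 5
  position 1: throw height = 8, running sum = 13
  position 2: throw height = 5, running sum = 18
  position 3: throw height = 0, running sum = 18
  position 4: throw height = 2, running sum = 20
Total sum = 20; balls = sum / n = 20 / 5 = 4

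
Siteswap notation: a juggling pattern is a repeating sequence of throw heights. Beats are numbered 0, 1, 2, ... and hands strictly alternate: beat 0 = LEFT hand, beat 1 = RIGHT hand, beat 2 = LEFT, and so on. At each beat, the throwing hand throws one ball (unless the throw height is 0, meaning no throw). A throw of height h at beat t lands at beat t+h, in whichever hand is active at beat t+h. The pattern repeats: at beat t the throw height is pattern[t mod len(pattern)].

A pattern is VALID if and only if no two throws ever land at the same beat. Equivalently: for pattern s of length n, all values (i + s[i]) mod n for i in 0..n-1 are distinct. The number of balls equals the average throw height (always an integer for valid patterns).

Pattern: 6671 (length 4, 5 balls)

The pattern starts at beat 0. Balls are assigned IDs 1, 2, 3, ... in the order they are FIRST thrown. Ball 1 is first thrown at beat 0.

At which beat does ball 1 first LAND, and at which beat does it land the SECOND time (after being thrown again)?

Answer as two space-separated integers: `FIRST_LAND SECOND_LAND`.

Beat 0 (L): throw ball1 h=6 -> lands@6:L; in-air after throw: [b1@6:L]
Beat 1 (R): throw ball2 h=6 -> lands@7:R; in-air after throw: [b1@6:L b2@7:R]
Beat 2 (L): throw ball3 h=7 -> lands@9:R; in-air after throw: [b1@6:L b2@7:R b3@9:R]
Beat 3 (R): throw ball4 h=1 -> lands@4:L; in-air after throw: [b4@4:L b1@6:L b2@7:R b3@9:R]
Beat 4 (L): throw ball4 h=6 -> lands@10:L; in-air after throw: [b1@6:L b2@7:R b3@9:R b4@10:L]
Beat 5 (R): throw ball5 h=6 -> lands@11:R; in-air after throw: [b1@6:L b2@7:R b3@9:R b4@10:L b5@11:R]
Beat 6 (L): throw ball1 h=7 -> lands@13:R; in-air after throw: [b2@7:R b3@9:R b4@10:L b5@11:R b1@13:R]
Beat 7 (R): throw ball2 h=1 -> lands@8:L; in-air after throw: [b2@8:L b3@9:R b4@10:L b5@11:R b1@13:R]
Beat 8 (L): throw ball2 h=6 -> lands@14:L; in-air after throw: [b3@9:R b4@10:L b5@11:R b1@13:R b2@14:L]
Beat 9 (R): throw ball3 h=6 -> lands@15:R; in-air after throw: [b4@10:L b5@11:R b1@13:R b2@14:L b3@15:R]
Beat 10 (L): throw ball4 h=7 -> lands@17:R; in-air after throw: [b5@11:R b1@13:R b2@14:L b3@15:R b4@17:R]
Beat 11 (R): throw ball5 h=1 -> lands@12:L; in-air after throw: [b5@12:L b1@13:R b2@14:L b3@15:R b4@17:R]
Beat 12 (L): throw ball5 h=6 -> lands@18:L; in-air after throw: [b1@13:R b2@14:L b3@15:R b4@17:R b5@18:L]
Beat 13 (R): throw ball1 h=6 -> lands@19:R; in-air after throw: [b2@14:L b3@15:R b4@17:R b5@18:L b1@19:R]
Ball 1: thrown@0 h=6 -> first land @6; rethrown@6 h=7 -> second land @13

Answer: 6 13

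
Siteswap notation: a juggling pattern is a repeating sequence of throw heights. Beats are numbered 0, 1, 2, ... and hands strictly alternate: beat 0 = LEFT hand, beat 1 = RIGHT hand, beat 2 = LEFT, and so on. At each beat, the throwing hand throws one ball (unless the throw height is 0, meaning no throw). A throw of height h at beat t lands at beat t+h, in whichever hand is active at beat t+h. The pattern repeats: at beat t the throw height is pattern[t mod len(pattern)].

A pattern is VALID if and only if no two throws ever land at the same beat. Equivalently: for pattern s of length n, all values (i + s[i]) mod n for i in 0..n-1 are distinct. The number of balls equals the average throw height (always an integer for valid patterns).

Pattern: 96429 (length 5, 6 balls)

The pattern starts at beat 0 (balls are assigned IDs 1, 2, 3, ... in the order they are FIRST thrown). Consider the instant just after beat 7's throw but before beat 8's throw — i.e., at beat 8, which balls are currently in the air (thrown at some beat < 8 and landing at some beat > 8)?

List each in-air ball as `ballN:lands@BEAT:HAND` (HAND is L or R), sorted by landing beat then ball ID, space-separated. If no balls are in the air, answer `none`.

Answer: ball1:lands@9:R ball2:lands@11:R ball3:lands@12:L ball5:lands@13:R ball4:lands@14:L

Derivation:
Beat 0 (L): throw ball1 h=9 -> lands@9:R; in-air after throw: [b1@9:R]
Beat 1 (R): throw ball2 h=6 -> lands@7:R; in-air after throw: [b2@7:R b1@9:R]
Beat 2 (L): throw ball3 h=4 -> lands@6:L; in-air after throw: [b3@6:L b2@7:R b1@9:R]
Beat 3 (R): throw ball4 h=2 -> lands@5:R; in-air after throw: [b4@5:R b3@6:L b2@7:R b1@9:R]
Beat 4 (L): throw ball5 h=9 -> lands@13:R; in-air after throw: [b4@5:R b3@6:L b2@7:R b1@9:R b5@13:R]
Beat 5 (R): throw ball4 h=9 -> lands@14:L; in-air after throw: [b3@6:L b2@7:R b1@9:R b5@13:R b4@14:L]
Beat 6 (L): throw ball3 h=6 -> lands@12:L; in-air after throw: [b2@7:R b1@9:R b3@12:L b5@13:R b4@14:L]
Beat 7 (R): throw ball2 h=4 -> lands@11:R; in-air after throw: [b1@9:R b2@11:R b3@12:L b5@13:R b4@14:L]
Beat 8 (L): throw ball6 h=2 -> lands@10:L; in-air after throw: [b1@9:R b6@10:L b2@11:R b3@12:L b5@13:R b4@14:L]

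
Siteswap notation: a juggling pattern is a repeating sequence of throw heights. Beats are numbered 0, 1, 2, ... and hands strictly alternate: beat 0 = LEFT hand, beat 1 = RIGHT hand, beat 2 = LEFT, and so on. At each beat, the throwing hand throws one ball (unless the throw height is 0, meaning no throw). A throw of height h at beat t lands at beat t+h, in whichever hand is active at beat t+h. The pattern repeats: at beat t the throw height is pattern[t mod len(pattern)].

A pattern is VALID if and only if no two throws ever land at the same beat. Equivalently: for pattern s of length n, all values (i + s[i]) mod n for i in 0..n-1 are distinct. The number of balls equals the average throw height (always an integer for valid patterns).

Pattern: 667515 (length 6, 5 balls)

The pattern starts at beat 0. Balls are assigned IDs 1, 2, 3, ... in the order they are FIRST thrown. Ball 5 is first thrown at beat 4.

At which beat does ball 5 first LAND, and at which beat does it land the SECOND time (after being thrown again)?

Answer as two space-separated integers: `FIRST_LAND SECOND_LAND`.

Beat 0 (L): throw ball1 h=6 -> lands@6:L; in-air after throw: [b1@6:L]
Beat 1 (R): throw ball2 h=6 -> lands@7:R; in-air after throw: [b1@6:L b2@7:R]
Beat 2 (L): throw ball3 h=7 -> lands@9:R; in-air after throw: [b1@6:L b2@7:R b3@9:R]
Beat 3 (R): throw ball4 h=5 -> lands@8:L; in-air after throw: [b1@6:L b2@7:R b4@8:L b3@9:R]
Beat 4 (L): throw ball5 h=1 -> lands@5:R; in-air after throw: [b5@5:R b1@6:L b2@7:R b4@8:L b3@9:R]
Beat 5 (R): throw ball5 h=5 -> lands@10:L; in-air after throw: [b1@6:L b2@7:R b4@8:L b3@9:R b5@10:L]
Beat 6 (L): throw ball1 h=6 -> lands@12:L; in-air after throw: [b2@7:R b4@8:L b3@9:R b5@10:L b1@12:L]
Beat 7 (R): throw ball2 h=6 -> lands@13:R; in-air after throw: [b4@8:L b3@9:R b5@10:L b1@12:L b2@13:R]
Beat 8 (L): throw ball4 h=7 -> lands@15:R; in-air after throw: [b3@9:R b5@10:L b1@12:L b2@13:R b4@15:R]
Beat 9 (R): throw ball3 h=5 -> lands@14:L; in-air after throw: [b5@10:L b1@12:L b2@13:R b3@14:L b4@15:R]
Beat 10 (L): throw ball5 h=1 -> lands@11:R; in-air after throw: [b5@11:R b1@12:L b2@13:R b3@14:L b4@15:R]
Ball 5: thrown@4 h=1 -> first land @5; rethrown@5 h=5 -> second land @10

Answer: 5 10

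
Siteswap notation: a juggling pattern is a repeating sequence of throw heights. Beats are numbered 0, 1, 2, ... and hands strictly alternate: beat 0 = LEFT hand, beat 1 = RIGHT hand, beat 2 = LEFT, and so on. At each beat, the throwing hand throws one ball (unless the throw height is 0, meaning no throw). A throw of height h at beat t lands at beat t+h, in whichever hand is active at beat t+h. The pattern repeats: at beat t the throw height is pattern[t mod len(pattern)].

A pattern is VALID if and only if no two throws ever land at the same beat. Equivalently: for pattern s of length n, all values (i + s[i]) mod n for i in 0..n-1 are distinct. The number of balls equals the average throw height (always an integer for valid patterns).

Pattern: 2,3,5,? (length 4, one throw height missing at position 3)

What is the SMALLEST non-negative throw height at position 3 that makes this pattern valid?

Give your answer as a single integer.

Answer: 2

Derivation:
i=0: (0 + 2) mod 4 = 2
i=1: (1 + 3) mod 4 = 0
i=2: (2 + 5) mod 4 = 3
i=3: s[i]=? (unknown)
Known residues: [0, 2, 3]; need a permutation of 0..3, so missing residue r = 1
Need (3 + s) mod 4 = 1; smallest s = (1 - 3) mod 4 = 2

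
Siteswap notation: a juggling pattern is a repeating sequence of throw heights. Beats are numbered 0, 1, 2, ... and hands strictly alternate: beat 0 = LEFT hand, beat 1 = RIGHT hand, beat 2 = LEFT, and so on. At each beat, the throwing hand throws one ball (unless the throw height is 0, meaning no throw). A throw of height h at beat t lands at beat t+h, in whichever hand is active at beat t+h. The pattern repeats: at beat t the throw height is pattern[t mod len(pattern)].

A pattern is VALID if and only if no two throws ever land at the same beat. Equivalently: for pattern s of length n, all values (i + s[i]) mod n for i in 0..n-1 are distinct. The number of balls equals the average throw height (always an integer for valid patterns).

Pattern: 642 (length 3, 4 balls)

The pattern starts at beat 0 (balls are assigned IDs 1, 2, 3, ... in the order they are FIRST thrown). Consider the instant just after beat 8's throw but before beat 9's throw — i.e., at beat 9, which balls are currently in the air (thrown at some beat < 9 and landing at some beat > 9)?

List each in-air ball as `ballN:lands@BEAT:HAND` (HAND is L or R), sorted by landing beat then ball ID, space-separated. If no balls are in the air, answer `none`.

Answer: ball3:lands@10:L ball2:lands@11:R ball1:lands@12:L

Derivation:
Beat 0 (L): throw ball1 h=6 -> lands@6:L; in-air after throw: [b1@6:L]
Beat 1 (R): throw ball2 h=4 -> lands@5:R; in-air after throw: [b2@5:R b1@6:L]
Beat 2 (L): throw ball3 h=2 -> lands@4:L; in-air after throw: [b3@4:L b2@5:R b1@6:L]
Beat 3 (R): throw ball4 h=6 -> lands@9:R; in-air after throw: [b3@4:L b2@5:R b1@6:L b4@9:R]
Beat 4 (L): throw ball3 h=4 -> lands@8:L; in-air after throw: [b2@5:R b1@6:L b3@8:L b4@9:R]
Beat 5 (R): throw ball2 h=2 -> lands@7:R; in-air after throw: [b1@6:L b2@7:R b3@8:L b4@9:R]
Beat 6 (L): throw ball1 h=6 -> lands@12:L; in-air after throw: [b2@7:R b3@8:L b4@9:R b1@12:L]
Beat 7 (R): throw ball2 h=4 -> lands@11:R; in-air after throw: [b3@8:L b4@9:R b2@11:R b1@12:L]
Beat 8 (L): throw ball3 h=2 -> lands@10:L; in-air after throw: [b4@9:R b3@10:L b2@11:R b1@12:L]
Beat 9 (R): throw ball4 h=6 -> lands@15:R; in-air after throw: [b3@10:L b2@11:R b1@12:L b4@15:R]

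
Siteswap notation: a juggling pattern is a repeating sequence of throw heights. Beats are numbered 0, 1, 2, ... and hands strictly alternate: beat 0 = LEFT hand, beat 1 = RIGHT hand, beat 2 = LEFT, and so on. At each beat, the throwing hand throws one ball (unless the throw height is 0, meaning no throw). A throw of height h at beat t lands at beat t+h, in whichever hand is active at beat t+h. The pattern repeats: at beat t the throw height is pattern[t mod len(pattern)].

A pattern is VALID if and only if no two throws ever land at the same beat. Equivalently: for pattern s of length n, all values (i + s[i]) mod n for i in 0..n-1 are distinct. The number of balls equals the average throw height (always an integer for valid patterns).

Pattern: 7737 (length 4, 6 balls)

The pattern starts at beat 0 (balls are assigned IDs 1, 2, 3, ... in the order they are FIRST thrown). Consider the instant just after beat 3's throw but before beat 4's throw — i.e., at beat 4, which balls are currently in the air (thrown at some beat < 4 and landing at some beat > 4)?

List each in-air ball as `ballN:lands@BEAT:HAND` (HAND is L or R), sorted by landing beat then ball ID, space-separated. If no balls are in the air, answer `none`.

Beat 0 (L): throw ball1 h=7 -> lands@7:R; in-air after throw: [b1@7:R]
Beat 1 (R): throw ball2 h=7 -> lands@8:L; in-air after throw: [b1@7:R b2@8:L]
Beat 2 (L): throw ball3 h=3 -> lands@5:R; in-air after throw: [b3@5:R b1@7:R b2@8:L]
Beat 3 (R): throw ball4 h=7 -> lands@10:L; in-air after throw: [b3@5:R b1@7:R b2@8:L b4@10:L]
Beat 4 (L): throw ball5 h=7 -> lands@11:R; in-air after throw: [b3@5:R b1@7:R b2@8:L b4@10:L b5@11:R]

Answer: ball3:lands@5:R ball1:lands@7:R ball2:lands@8:L ball4:lands@10:L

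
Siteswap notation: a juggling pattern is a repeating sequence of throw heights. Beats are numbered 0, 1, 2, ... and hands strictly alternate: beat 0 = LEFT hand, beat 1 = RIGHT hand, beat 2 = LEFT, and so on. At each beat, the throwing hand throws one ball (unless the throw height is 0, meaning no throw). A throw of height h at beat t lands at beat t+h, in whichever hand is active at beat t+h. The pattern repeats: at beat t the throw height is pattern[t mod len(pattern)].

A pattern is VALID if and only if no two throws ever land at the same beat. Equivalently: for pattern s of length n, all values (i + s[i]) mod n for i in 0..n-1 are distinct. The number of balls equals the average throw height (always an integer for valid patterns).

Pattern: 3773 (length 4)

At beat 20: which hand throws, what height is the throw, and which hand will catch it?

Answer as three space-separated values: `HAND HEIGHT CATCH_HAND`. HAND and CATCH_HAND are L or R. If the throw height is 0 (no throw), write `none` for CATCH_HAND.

Answer: L 3 R

Derivation:
Beat 20: 20 mod 2 = 0, so hand = L
Throw height = pattern[20 mod 4] = pattern[0] = 3
Lands at beat 20+3=23, 23 mod 2 = 1, so catch hand = R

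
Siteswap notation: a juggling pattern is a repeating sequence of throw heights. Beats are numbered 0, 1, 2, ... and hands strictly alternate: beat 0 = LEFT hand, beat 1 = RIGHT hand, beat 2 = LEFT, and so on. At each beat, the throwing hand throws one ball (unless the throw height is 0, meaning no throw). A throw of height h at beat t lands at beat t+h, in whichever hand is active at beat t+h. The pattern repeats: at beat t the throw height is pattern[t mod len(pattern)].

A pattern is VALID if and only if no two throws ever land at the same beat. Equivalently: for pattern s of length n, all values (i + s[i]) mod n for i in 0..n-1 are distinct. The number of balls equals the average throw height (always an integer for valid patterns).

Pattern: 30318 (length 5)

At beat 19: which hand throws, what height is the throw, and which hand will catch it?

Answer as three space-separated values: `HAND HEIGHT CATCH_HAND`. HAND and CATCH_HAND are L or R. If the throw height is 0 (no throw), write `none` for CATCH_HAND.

Answer: R 8 R

Derivation:
Beat 19: 19 mod 2 = 1, so hand = R
Throw height = pattern[19 mod 5] = pattern[4] = 8
Lands at beat 19+8=27, 27 mod 2 = 1, so catch hand = R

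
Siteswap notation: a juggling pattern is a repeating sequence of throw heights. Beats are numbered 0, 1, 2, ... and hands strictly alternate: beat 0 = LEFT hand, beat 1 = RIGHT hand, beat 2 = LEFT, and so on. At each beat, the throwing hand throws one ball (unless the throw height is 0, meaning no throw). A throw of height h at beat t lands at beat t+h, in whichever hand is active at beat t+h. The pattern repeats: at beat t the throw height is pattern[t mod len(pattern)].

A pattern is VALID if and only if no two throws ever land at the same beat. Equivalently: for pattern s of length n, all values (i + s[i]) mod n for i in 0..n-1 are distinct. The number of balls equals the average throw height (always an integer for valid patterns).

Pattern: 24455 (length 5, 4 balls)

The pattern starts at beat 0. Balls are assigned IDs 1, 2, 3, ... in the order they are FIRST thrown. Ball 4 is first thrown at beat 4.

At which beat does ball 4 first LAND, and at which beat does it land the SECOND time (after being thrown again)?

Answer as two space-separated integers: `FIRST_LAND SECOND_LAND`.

Beat 0 (L): throw ball1 h=2 -> lands@2:L; in-air after throw: [b1@2:L]
Beat 1 (R): throw ball2 h=4 -> lands@5:R; in-air after throw: [b1@2:L b2@5:R]
Beat 2 (L): throw ball1 h=4 -> lands@6:L; in-air after throw: [b2@5:R b1@6:L]
Beat 3 (R): throw ball3 h=5 -> lands@8:L; in-air after throw: [b2@5:R b1@6:L b3@8:L]
Beat 4 (L): throw ball4 h=5 -> lands@9:R; in-air after throw: [b2@5:R b1@6:L b3@8:L b4@9:R]
Beat 5 (R): throw ball2 h=2 -> lands@7:R; in-air after throw: [b1@6:L b2@7:R b3@8:L b4@9:R]
Beat 6 (L): throw ball1 h=4 -> lands@10:L; in-air after throw: [b2@7:R b3@8:L b4@9:R b1@10:L]
Beat 7 (R): throw ball2 h=4 -> lands@11:R; in-air after throw: [b3@8:L b4@9:R b1@10:L b2@11:R]
Beat 8 (L): throw ball3 h=5 -> lands@13:R; in-air after throw: [b4@9:R b1@10:L b2@11:R b3@13:R]
Beat 9 (R): throw ball4 h=5 -> lands@14:L; in-air after throw: [b1@10:L b2@11:R b3@13:R b4@14:L]
Beat 10 (L): throw ball1 h=2 -> lands@12:L; in-air after throw: [b2@11:R b1@12:L b3@13:R b4@14:L]
Beat 11 (R): throw ball2 h=4 -> lands@15:R; in-air after throw: [b1@12:L b3@13:R b4@14:L b2@15:R]
Beat 12 (L): throw ball1 h=4 -> lands@16:L; in-air after throw: [b3@13:R b4@14:L b2@15:R b1@16:L]
Beat 13 (R): throw ball3 h=5 -> lands@18:L; in-air after throw: [b4@14:L b2@15:R b1@16:L b3@18:L]
Beat 14 (L): throw ball4 h=5 -> lands@19:R; in-air after throw: [b2@15:R b1@16:L b3@18:L b4@19:R]
Ball 4: thrown@4 h=5 -> first land @9; rethrown@9 h=5 -> second land @14

Answer: 9 14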